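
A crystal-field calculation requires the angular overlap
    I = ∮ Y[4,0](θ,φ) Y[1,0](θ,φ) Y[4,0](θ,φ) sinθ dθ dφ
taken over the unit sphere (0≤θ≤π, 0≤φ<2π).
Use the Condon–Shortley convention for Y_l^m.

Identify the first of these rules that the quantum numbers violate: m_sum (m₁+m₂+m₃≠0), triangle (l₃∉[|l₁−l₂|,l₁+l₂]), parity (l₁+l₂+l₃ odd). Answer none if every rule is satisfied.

azimuthal sum: 0 + 0 + 0 = 0  ✓
3 ≤ 4 ≤ 5 (triangle on l)  ✓
L = 4 + 1 + 4 = 9 (odd)  ✗

parity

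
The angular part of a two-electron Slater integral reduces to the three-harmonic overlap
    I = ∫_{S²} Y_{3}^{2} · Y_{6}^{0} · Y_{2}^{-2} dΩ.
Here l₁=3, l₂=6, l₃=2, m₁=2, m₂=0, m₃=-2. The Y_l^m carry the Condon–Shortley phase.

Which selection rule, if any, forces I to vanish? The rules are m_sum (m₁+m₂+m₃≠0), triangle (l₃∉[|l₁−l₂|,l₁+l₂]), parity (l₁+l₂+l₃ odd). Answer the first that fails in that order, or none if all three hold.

triangle

m₁+m₂+m₃ = 2 + 0 − 2 = 0  ✓
triangle: |3−6|=3 ≤ l₃=2 ≤ 3+6=9  ✗
parity: l₁+l₂+l₃ = 11 is odd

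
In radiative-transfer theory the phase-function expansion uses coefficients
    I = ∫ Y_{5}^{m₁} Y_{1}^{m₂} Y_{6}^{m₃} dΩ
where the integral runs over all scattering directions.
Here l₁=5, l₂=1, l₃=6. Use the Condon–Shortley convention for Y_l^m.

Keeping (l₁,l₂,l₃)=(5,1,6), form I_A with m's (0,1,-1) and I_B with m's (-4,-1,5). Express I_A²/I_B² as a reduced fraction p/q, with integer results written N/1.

21/55

Same 5,1,6: normalisation and zero-m 3j drop out of the ratio.
A: Δ: 0! 10! 2! / 13! → 1/858; sum: t=0:+1/28800 = 1/28800; 3j²(5 1 6; 0 1 -1) = Δ·Π!·Σ² = 7/286  (sign -1)
B: Δ: 0! 10! 2! / 13! → 1/858; sum: t=0:+1/725760 = 1/725760; 3j²(5 1 6; -4 -1 5) = Δ·Π!·Σ² = 5/78  (sign -1)
I_A²/I_B² = (7/286)/(5/78) = 21/55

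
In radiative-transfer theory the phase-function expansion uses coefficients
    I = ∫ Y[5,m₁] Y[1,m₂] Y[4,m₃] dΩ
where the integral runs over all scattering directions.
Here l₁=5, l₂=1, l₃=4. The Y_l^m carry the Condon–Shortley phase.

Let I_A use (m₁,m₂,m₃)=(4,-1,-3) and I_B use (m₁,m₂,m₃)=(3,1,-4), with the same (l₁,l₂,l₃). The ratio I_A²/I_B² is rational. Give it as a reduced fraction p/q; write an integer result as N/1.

Same 5,1,4: normalisation and zero-m 3j drop out of the ratio.
A: Δ: 2! 8! 0! / 11! → 1/495; sum: t=0:+1/10080 = 1/10080; 3j²(5 1 4; 4 -1 -3) = Δ·Π!·Σ² = 4/55  (sign -1)
B: Δ: 2! 8! 0! / 11! → 1/495; sum: t=2:+1/80640 = 1/80640; 3j²(5 1 4; 3 1 -4) = Δ·Π!·Σ² = 1/495  (sign +1)
I_A²/I_B² = (4/55)/(1/495) = 36/1

36/1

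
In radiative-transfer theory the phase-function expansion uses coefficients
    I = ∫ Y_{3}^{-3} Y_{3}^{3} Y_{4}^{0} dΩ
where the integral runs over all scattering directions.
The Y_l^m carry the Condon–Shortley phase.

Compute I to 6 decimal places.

-0.076935

Rules hold: Σm=0, L=10 even, 0≤4≤6.
N = 7·7·9 = 441
Δ = 2!·4!·4!/11! = 1/34650
Racah Σ t=0..2: t=0:+1/72 t=1:−1/16 t=2:+1/72 = -5/144
⇒ 3j(3 3 4; 0 0 0)² = 2/77, sgn -1
Racah Σ t=2..2: t=2:+1/1152 = 1/1152
⇒ 3j(3 3 4; -3 3 0)² = 1/154, sgn +1
4πI² = N·(3j₀)²·(3jₘ)² = 9/121
I = -1·√(0.0743802/4π) = -0.07693494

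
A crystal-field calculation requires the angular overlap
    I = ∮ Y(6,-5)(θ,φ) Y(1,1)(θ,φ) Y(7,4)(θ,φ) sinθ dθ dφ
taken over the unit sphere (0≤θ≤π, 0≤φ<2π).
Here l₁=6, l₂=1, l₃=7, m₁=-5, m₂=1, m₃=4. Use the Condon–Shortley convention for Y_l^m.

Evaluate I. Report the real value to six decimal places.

0.060604

Rules hold: Σm=0, L=14 even, 5≤7≤7.
N = 13·3·15 = 585
Δ = 0!·12!·2!/15! = 1/1365
Racah Σ t=0..0: t=0:+1/518400 = 1/518400
⇒ 3j(6 1 7; 0 0 0)² = 7/195, sgn -1
Racah Σ t=0..0: t=0:+1/79833600 = 1/79833600
⇒ 3j(6 1 7; -5 1 4)² = 1/455, sgn -1
4πI² = N·(3j₀)²·(3jₘ)² = 3/65
I = +1·√(0.0461538/4π) = 0.06060368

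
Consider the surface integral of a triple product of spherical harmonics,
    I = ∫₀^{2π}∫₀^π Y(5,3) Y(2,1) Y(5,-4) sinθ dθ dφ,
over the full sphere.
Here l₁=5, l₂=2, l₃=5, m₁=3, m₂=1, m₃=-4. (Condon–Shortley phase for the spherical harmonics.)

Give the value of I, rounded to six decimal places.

m-sum 0 ✓  L=12 even ✓  3≤5≤7 ✓
Π(2lᵢ+1) = 11×5×11 = 605
triangle coeff Δ(5,2,5) = 1/38610
Σ_t [0,2]: t=0:+1/2880 t=1:−1/576 t=2:+1/2880 = -1/960
(3j)²=10/429 [(5 2 5; 0 0 0)], sign=+1
Σ_t [1,2]: t=1:−1/10080 t=2:+1/80640 = -1/11520
(3j)²=49/1430 [(5 2 5; 3 1 -4)], sign=+1
⇒ 4πI² = 245/507
I = (+1)√(245/507/(4π)) = 0.19609844

0.196098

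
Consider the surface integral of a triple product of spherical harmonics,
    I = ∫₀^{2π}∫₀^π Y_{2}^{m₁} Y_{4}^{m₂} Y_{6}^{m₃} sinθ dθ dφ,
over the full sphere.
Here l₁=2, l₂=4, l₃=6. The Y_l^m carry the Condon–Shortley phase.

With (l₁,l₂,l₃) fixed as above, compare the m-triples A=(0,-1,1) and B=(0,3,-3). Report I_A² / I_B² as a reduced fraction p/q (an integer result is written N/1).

35/18

Same 2,4,6: normalisation and zero-m 3j drop out of the ratio.
A: Δ: 0! 4! 8! / 13! → 1/6435; sum: t=0:+1/2880 = 1/2880; 3j²(2 4 6; 0 -1 1) = Δ·Π!·Σ² = 14/429  (sign -1)
B: Δ: 0! 4! 8! / 13! → 1/6435; sum: t=0:+1/20160 = 1/20160; 3j²(2 4 6; 0 3 -3) = Δ·Π!·Σ² = 12/715  (sign -1)
I_A²/I_B² = (14/429)/(12/715) = 35/18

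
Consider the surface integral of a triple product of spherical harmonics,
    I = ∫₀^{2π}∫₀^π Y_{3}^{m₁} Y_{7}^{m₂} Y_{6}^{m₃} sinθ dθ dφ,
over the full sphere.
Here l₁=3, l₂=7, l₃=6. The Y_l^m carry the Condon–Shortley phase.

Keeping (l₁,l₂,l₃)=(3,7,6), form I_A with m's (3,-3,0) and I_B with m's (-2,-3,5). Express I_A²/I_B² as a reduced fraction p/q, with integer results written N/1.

Shared (l₁,l₂,l₃)=(3,7,6): N and (l;000)² cancel in I_A²/I_B².
A: Δ = 4!·2!·10!/17! = 1/2042040; Racah Σ t=0..0: t=0:+1/829440 = 1/829440; ⇒ 3j(3 7 6; 3 -3 0)² = 225/9724, sgn +1
B: Δ = 4!·2!·10!/17! = 1/2042040; Racah Σ t=3..4: t=3:−1/4354560 t=4:+1/87091200 = -19/87091200; ⇒ 3j(3 7 6; -2 -3 5)² = 361/37128, sgn +1
I_A²/I_B² = (225/9724)/(361/37128) = 9450/3971

9450/3971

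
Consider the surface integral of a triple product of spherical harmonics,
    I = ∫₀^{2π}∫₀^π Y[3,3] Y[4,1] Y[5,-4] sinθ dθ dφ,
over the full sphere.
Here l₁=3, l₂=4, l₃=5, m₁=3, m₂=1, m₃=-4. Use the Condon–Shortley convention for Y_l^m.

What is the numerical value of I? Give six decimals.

m-sum 0 ✓  L=12 even ✓  1≤5≤7 ✓
Π(2lᵢ+1) = 7×9×11 = 693
triangle coeff Δ(3,4,5) = 1/180180
Σ_t [0,2]: t=0:+1/576 t=1:−1/144 t=2:+1/576 = -1/288
(3j)²=20/1001 [(3 4 5; 0 0 0)], sign=+1
Σ_t [0,0]: t=0:+1/5760 = 1/5760
(3j)²=9/286 [(3 4 5; 3 1 -4)], sign=-1
⇒ 4πI² = 810/1859
I = (-1)√(810/1859/(4π)) = -0.18620781

-0.186208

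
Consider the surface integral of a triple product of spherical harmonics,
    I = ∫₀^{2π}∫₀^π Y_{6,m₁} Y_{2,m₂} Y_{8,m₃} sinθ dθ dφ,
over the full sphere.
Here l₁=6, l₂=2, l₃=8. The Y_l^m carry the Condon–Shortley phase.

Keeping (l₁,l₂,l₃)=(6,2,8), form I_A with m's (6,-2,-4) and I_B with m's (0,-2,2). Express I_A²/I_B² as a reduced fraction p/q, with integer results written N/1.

1/210

l's match ⇒ only the (l;m) 3-j factors differ between A and B.
A: triangle coeff Δ(6,2,8) = 1/30940; Σ_t [0,0]: t=0:+1/11496038400 = 1/11496038400; (3j)²=1/30940 [(6 2 8; 6 -2 -4)], sign=+1
B: triangle coeff Δ(6,2,8) = 1/30940; Σ_t [0,0]: t=0:+1/12441600 = 1/12441600; (3j)²=3/442 [(6 2 8; 0 -2 2)], sign=+1
I_A²/I_B² = (1/30940)/(3/442) = 1/210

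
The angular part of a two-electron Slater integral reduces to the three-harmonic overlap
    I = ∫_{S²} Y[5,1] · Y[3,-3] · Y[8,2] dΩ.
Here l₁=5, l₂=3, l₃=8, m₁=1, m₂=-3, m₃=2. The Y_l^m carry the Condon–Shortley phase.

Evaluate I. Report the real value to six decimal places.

m-sum 0 ✓  L=16 even ✓  2≤8≤8 ✓
Π(2lᵢ+1) = 11×7×17 = 1309
triangle coeff Δ(5,3,8) = 1/136136
Σ_t [0,0]: t=0:+1/518400 = 1/518400
(3j)²=56/2431 [(5 3 8; 0 0 0)], sign=+1
Σ_t [0,0]: t=0:+1/12441600 = 1/12441600
(3j)²=15/9724 [(5 3 8; 1 -3 2)], sign=+1
⇒ 4πI² = 1470/31603
I = (+1)√(1470/31603/(4π)) = 0.06084005

0.060840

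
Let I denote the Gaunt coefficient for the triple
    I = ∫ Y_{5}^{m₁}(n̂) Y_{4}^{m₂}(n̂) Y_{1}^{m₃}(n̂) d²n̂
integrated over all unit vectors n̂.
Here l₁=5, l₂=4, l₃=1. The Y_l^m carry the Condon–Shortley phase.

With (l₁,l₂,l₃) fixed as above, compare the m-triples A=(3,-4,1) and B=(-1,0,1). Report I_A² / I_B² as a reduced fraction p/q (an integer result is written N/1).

1/15

Same 5,4,1: normalisation and zero-m 3j drop out of the ratio.
A: Δ: 8! 2! 0! / 11! → 1/495; sum: t=0:+1/80640 = 1/80640; 3j²(5 4 1; 3 -4 1) = Δ·Π!·Σ² = 1/495  (sign +1)
B: Δ: 8! 2! 0! / 11! → 1/495; sum: t=4:+1/1152 = 1/1152; 3j²(5 4 1; -1 0 1) = Δ·Π!·Σ² = 1/33  (sign +1)
I_A²/I_B² = (1/495)/(1/33) = 1/15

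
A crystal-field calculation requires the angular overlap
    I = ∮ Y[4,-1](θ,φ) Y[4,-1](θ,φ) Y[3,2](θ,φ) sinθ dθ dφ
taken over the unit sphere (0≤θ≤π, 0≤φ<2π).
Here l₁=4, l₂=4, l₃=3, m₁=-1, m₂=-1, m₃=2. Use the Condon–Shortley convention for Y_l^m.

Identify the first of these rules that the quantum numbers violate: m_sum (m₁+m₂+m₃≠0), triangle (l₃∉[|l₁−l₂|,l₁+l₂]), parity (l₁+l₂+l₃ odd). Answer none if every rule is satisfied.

m₁+m₂+m₃ = -1 − 1 + 2 = 0  ✓
triangle: |4−4|=0 ≤ l₃=3 ≤ 4+4=8  ✓
parity: l₁+l₂+l₃ = 11 is odd  ✗

parity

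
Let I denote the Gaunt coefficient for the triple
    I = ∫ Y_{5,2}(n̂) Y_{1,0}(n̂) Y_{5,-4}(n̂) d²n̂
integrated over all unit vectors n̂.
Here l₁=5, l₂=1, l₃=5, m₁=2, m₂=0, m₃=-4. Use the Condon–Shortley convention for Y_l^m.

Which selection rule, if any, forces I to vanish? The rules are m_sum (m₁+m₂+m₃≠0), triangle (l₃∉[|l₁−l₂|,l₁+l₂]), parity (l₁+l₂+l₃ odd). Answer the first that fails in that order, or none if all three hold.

m_sum

m₁+m₂+m₃ = 2 + 0 − 4 = -2  ✗
triangle: |5−1|=4 ≤ l₃=5 ≤ 5+1=6
parity: l₁+l₂+l₃ = 11 is odd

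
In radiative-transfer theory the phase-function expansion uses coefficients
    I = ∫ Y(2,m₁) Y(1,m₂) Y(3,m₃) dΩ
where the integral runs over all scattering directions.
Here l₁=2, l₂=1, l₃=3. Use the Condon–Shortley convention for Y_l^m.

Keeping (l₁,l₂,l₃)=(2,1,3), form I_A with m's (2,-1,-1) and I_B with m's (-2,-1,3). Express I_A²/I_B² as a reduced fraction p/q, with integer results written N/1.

1/15

Same 2,1,3: normalisation and zero-m 3j drop out of the ratio.
A: Δ: 0! 4! 2! / 7! → 1/105; sum: t=0:+1/48 = 1/48; 3j²(2 1 3; 2 -1 -1) = Δ·Π!·Σ² = 1/105  (sign +1)
B: Δ: 0! 4! 2! / 7! → 1/105; sum: t=0:+1/48 = 1/48; 3j²(2 1 3; -2 -1 3) = Δ·Π!·Σ² = 1/7  (sign +1)
I_A²/I_B² = (1/105)/(1/7) = 1/15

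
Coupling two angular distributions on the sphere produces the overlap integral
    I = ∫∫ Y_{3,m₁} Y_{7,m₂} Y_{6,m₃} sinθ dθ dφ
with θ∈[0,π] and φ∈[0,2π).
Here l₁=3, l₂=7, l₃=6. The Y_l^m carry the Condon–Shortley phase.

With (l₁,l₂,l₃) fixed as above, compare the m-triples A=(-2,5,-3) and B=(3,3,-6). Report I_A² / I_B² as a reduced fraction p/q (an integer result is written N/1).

l's match ⇒ only the (l;m) 3-j factors differ between A and B.
A: triangle coeff Δ(3,7,6) = 1/2042040; Σ_t [3,4]: t=3:−1/4354560 t=4:+1/1935360 = 1/3483648; (3j)²=125/12376 [(3 7 6; -2 5 -3)], sign=-1
B: triangle coeff Δ(3,7,6) = 1/2042040; Σ_t [0,0]: t=0:+1/174182400 = 1/174182400; (3j)²=3/6188 [(3 7 6; 3 3 -6)], sign=+1
I_A²/I_B² = (125/12376)/(3/6188) = 125/6

125/6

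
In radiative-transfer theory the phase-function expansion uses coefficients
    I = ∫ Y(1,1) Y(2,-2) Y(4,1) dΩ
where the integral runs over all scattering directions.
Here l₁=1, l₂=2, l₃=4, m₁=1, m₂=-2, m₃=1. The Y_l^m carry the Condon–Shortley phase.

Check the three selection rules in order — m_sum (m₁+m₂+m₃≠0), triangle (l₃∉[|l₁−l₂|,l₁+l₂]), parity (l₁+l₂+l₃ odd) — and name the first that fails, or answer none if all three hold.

triangle

azimuthal sum: 1 − 2 + 1 = 0  ✓
1 ≤ 4 ≤ 3 (triangle on l)  ✗
L = 1 + 2 + 4 = 7 (odd)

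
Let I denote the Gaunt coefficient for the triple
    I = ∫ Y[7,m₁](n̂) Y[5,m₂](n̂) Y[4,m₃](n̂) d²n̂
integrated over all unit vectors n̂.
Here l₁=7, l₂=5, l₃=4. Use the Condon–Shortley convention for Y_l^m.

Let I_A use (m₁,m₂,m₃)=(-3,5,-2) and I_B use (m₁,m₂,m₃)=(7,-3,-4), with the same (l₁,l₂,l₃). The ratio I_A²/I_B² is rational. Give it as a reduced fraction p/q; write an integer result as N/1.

10125/28028

Shared (l₁,l₂,l₃)=(7,5,4): N and (l;000)² cancel in I_A²/I_B².
A: Δ = 8!·6!·2!/17! = 1/6126120; Racah Σ t=8..8: t=8:+1/3870720 = 1/3870720; ⇒ 3j(7 5 4; -3 5 -2)² = 675/136136, sgn +1
B: Δ = 8!·6!·2!/17! = 1/6126120; Racah Σ t=0..0: t=0:+1/58060800 = 1/58060800; ⇒ 3j(7 5 4; 7 -3 -4)² = 7/510, sgn +1
I_A²/I_B² = (675/136136)/(7/510) = 10125/28028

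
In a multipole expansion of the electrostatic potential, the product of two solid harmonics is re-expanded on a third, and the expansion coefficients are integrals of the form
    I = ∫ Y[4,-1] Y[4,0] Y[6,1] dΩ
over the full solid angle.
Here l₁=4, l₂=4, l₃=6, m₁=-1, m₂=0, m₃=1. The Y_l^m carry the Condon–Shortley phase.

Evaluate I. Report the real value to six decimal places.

m-sum 0 ✓  L=14 even ✓  0≤6≤8 ✓
Π(2lᵢ+1) = 9×9×13 = 1053
triangle coeff Δ(4,4,6) = 1/1261260
Σ_t [0,2]: t=0:+1/4608 t=1:−1/1296 t=2:+1/4608 = -7/20736
(3j)²=20/1287 [(4 4 6; 0 0 0)], sign=-1
Σ_t [0,2]: t=0:+1/11520 t=1:−1/1728 t=2:+1/3456 = -7/34560
(3j)²=7/858 [(4 4 6; -1 0 1)], sign=+1
⇒ 4πI² = 210/1573
I = (-1)√(210/1573/(4π)) = -0.10307192

-0.103072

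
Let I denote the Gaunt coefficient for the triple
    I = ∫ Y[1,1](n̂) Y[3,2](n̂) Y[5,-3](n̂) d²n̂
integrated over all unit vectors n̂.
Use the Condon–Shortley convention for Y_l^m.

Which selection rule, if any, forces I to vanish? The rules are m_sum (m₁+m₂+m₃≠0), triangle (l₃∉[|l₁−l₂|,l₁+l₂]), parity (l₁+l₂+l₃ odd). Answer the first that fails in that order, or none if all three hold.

triangle

m₁+m₂+m₃ = 1 + 2 − 3 = 0  ✓
triangle: |1−3|=2 ≤ l₃=5 ≤ 1+3=4  ✗
parity: l₁+l₂+l₃ = 9 is odd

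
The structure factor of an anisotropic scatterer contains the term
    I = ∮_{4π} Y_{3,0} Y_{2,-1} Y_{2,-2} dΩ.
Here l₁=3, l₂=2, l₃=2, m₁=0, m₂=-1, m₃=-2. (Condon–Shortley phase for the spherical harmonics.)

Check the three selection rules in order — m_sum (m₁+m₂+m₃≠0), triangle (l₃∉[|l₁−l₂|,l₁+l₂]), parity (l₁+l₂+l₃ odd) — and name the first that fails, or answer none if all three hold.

m_sum

Σmᵢ = -3  ✗
l₃∈[|l₁−l₂|,l₁+l₂]=[1,5], have l₃=2
Σlᵢ = 7 ⇒ odd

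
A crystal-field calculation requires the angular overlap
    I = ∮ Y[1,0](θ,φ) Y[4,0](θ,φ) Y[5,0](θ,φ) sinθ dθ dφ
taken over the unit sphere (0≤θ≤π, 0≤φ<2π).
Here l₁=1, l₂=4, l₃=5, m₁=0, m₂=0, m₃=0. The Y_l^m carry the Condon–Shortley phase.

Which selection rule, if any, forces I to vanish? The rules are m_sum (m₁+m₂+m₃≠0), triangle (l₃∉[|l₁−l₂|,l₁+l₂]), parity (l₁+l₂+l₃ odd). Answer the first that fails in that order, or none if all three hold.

m₁+m₂+m₃ = 0 + 0 + 0 = 0  ✓
triangle: |1−4|=3 ≤ l₃=5 ≤ 1+4=5  ✓
parity: l₁+l₂+l₃ = 10 is even  ✓

none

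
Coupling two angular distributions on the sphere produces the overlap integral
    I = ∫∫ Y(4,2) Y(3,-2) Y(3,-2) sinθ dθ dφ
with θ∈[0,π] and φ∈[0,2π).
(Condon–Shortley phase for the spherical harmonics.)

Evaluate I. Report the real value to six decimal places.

0.000000

Σmᵢ = -2 ≠ 0, so the φ-integral vanishes; I = 0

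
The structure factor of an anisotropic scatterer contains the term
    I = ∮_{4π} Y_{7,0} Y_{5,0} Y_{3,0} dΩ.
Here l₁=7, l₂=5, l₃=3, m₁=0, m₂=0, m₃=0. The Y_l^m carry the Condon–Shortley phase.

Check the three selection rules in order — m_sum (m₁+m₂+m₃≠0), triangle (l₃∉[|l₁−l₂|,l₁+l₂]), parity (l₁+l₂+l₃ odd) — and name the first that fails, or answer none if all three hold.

parity

azimuthal sum: 0 + 0 + 0 = 0  ✓
2 ≤ 3 ≤ 12 (triangle on l)  ✓
L = 7 + 5 + 3 = 15 (odd)  ✗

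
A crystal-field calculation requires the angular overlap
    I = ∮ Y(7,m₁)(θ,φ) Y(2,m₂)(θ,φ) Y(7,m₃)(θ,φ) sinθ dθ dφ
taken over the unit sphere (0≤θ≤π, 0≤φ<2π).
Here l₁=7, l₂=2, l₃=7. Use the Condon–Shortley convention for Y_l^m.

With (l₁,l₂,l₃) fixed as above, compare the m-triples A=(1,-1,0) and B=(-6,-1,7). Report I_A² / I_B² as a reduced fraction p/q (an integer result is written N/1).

Same 7,2,7: normalisation and zero-m 3j drop out of the ratio.
A: Δ: 2! 12! 2! / 17! → 1/185640; sum: t=0:+1/1036800 t=1:−1/1209600 = 1/7257600; 3j²(7 2 7; 1 -1 0) = Δ·Π!·Σ² = 1/2210  (sign -1)
B: Δ: 2! 12! 2! / 17! → 1/185640; sum: t=1:−1/958003200 = -1/958003200; 3j²(7 2 7; -6 -1 7) = Δ·Π!·Σ² = 13/680  (sign -1)
I_A²/I_B² = (1/2210)/(13/680) = 4/169

4/169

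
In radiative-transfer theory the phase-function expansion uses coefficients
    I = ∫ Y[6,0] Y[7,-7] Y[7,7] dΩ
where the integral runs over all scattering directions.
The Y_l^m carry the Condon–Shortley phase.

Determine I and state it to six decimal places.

0.078723

Checks pass: Σm=0; 20 even; l₃=7∈[1,13].
(2·6+1)(2·7+1)(2·7+1) = 2925
Δ: 6! 6! 8! / 21! → 1/2444321880
sum: t=0:+1/2612736000 t=1:−1/20736000 t=2:+1/1658880 t=3:−1/746496 t=4:+1/1658880 t=5:−1/20736000 t=6:+1/2612736000 = -1/4354560
3j²(6 7 7; 0 0 0) = Δ·Π!·Σ² = 1000/138567  (sign +1)
sum: t=0:+1/20901888000 = 1/20901888000
3j²(6 7 7; 0 -7 7) = Δ·Π!·Σ² = 143/38760  (sign +1)
combine: 4πI² = 2925·1000/138567·143/38760 = 8125/104329
take √, sign +1: I = 0.07872347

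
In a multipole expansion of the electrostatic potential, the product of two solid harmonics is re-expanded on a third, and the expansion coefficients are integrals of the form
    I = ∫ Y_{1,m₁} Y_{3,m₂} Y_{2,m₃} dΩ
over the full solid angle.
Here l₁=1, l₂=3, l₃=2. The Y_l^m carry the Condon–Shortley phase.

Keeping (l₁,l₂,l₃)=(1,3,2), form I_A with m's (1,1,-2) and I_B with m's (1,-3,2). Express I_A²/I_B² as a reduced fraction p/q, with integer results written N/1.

1/15

l's match ⇒ only the (l;m) 3-j factors differ between A and B.
A: triangle coeff Δ(1,3,2) = 1/105; Σ_t [0,0]: t=0:+1/48 = 1/48; (3j)²=1/105 [(1 3 2; 1 1 -2)], sign=+1
B: triangle coeff Δ(1,3,2) = 1/105; Σ_t [0,0]: t=0:+1/48 = 1/48; (3j)²=1/7 [(1 3 2; 1 -3 2)], sign=+1
I_A²/I_B² = (1/105)/(1/7) = 1/15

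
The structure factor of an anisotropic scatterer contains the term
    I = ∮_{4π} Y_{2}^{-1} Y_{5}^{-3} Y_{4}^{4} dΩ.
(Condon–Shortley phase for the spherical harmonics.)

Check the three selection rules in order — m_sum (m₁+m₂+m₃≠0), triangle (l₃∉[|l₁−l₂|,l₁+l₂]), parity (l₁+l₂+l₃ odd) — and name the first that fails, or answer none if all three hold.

azimuthal sum: -1 − 3 + 4 = 0  ✓
3 ≤ 4 ≤ 7 (triangle on l)  ✓
L = 2 + 5 + 4 = 11 (odd)  ✗

parity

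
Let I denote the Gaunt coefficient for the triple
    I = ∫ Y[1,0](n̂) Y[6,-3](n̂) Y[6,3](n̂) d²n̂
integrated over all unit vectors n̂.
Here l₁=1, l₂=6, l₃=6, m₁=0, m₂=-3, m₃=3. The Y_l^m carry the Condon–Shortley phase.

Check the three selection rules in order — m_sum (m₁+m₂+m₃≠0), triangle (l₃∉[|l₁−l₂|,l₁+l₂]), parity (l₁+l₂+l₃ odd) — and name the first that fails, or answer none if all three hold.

parity

Σmᵢ = 0  ✓
l₃∈[|l₁−l₂|,l₁+l₂]=[5,7], have l₃=6  ✓
Σlᵢ = 13 ⇒ odd  ✗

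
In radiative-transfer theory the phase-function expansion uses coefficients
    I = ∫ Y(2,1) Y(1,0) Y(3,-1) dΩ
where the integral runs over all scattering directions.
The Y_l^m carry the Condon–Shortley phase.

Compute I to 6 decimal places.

-0.233597

Checks pass: Σm=0; 6 even; l₃=3∈[1,3].
(2·2+1)(2·1+1)(2·3+1) = 105
Δ: 0! 4! 2! / 7! → 1/105
sum: t=0:+1/4 = 1/4
3j²(2 1 3; 0 0 0) = Δ·Π!·Σ² = 3/35  (sign -1)
sum: t=0:+1/6 = 1/6
3j²(2 1 3; 1 0 -1) = Δ·Π!·Σ² = 8/105  (sign +1)
combine: 4πI² = 105·3/35·8/105 = 24/35
take √, sign -1: I = -0.23359668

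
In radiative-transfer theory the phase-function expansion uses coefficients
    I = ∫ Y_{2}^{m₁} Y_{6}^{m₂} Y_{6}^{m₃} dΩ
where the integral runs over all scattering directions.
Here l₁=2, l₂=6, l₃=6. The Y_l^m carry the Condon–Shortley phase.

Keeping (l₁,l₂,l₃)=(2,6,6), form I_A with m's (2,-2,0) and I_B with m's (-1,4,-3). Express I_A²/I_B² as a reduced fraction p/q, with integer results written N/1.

Shared (l₁,l₂,l₃)=(2,6,6): N and (l;000)² cancel in I_A²/I_B².
A: Δ = 2!·2!·10!/15! = 1/90090; Racah Σ t=0..0: t=0:+1/69120 = 1/69120; ⇒ 3j(2 6 6; 2 -2 0)² = 4/143, sgn +1
B: Δ = 2!·2!·10!/15! = 1/90090; Racah Σ t=1..2: t=1:−1/725760 t=2:+1/161280 = 1/207360; ⇒ 3j(2 6 6; -1 4 -3)² = 7/286, sgn -1
I_A²/I_B² = (4/143)/(7/286) = 8/7

8/7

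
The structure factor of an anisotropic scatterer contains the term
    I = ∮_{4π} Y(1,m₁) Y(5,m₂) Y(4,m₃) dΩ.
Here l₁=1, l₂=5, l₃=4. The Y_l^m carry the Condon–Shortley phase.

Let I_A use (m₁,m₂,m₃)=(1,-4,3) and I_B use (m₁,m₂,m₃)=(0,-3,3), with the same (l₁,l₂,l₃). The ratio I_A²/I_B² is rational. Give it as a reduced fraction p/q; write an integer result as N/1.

9/4

l's match ⇒ only the (l;m) 3-j factors differ between A and B.
A: triangle coeff Δ(1,5,4) = 1/495; Σ_t [0,0]: t=0:+1/10080 = 1/10080; (3j)²=4/55 [(1 5 4; 1 -4 3)], sign=-1
B: triangle coeff Δ(1,5,4) = 1/495; Σ_t [1,1]: t=1:−1/5040 = -1/5040; (3j)²=16/495 [(1 5 4; 0 -3 3)], sign=+1
I_A²/I_B² = (4/55)/(16/495) = 9/4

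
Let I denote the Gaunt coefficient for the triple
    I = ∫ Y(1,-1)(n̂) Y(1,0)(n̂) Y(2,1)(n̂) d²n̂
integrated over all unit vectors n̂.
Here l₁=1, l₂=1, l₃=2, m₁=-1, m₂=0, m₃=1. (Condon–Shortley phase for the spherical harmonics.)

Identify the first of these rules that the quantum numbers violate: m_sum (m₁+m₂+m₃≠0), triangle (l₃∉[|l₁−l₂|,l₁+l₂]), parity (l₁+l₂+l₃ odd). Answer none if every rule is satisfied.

none

m₁+m₂+m₃ = -1 + 0 + 1 = 0  ✓
triangle: |1−1|=0 ≤ l₃=2 ≤ 1+1=2  ✓
parity: l₁+l₂+l₃ = 4 is even  ✓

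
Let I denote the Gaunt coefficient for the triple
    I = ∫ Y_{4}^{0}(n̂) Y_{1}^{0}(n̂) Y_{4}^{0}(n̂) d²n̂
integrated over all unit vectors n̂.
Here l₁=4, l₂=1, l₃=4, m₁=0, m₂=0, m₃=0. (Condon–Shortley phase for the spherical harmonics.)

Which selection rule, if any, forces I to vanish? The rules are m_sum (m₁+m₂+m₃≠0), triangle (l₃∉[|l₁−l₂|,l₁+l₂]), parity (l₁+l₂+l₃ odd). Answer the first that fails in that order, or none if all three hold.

parity

m₁+m₂+m₃ = 0 + 0 + 0 = 0  ✓
triangle: |4−1|=3 ≤ l₃=4 ≤ 4+1=5  ✓
parity: l₁+l₂+l₃ = 9 is odd  ✗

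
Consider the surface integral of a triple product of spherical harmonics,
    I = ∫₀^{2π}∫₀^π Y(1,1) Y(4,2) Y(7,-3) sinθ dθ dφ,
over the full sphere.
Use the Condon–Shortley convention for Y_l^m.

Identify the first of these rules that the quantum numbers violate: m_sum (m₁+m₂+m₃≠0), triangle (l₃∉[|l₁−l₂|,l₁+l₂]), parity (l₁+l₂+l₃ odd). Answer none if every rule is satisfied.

m₁+m₂+m₃ = 1 + 2 − 3 = 0  ✓
triangle: |1−4|=3 ≤ l₃=7 ≤ 1+4=5  ✗
parity: l₁+l₂+l₃ = 12 is even

triangle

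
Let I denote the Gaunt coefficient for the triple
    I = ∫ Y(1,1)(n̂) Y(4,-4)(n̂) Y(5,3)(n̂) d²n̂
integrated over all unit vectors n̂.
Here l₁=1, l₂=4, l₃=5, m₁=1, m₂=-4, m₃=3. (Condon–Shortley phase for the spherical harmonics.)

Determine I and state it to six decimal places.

-0.049106

Rules hold: Σm=0, L=10 even, 3≤5≤5.
N = 3·9·11 = 297
Δ = 0!·2!·8!/11! = 1/495
Racah Σ t=0..0: t=0:+1/576 = 1/576
⇒ 3j(1 4 5; 0 0 0)² = 5/99, sgn -1
Racah Σ t=0..0: t=0:+1/80640 = 1/80640
⇒ 3j(1 4 5; 1 -4 3)² = 1/495, sgn +1
4πI² = N·(3j₀)²·(3jₘ)² = 1/33
I = -1·√(0.030303/4π) = -0.04910640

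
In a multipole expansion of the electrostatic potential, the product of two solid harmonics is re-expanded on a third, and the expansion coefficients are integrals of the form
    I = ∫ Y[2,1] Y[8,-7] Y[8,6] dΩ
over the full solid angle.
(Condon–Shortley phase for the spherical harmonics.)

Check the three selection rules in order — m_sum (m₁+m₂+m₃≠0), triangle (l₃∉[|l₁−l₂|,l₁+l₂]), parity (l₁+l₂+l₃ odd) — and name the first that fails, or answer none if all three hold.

Σmᵢ = 0  ✓
l₃∈[|l₁−l₂|,l₁+l₂]=[6,10], have l₃=8  ✓
Σlᵢ = 18 ⇒ even  ✓

none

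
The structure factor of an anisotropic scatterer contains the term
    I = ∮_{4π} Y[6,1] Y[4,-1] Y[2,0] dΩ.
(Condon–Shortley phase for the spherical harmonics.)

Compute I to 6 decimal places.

Checks pass: Σm=0; 12 even; l₃=2∈[2,10].
(2·6+1)(2·4+1)(2·2+1) = 585
Δ: 8! 4! 0! / 13! → 1/6435
sum: t=4:+1/2304 = 1/2304
3j²(6 4 2; 0 0 0) = Δ·Π!·Σ² = 5/143  (sign +1)
sum: t=3:−1/2880 = -1/2880
3j²(6 4 2; 1 -1 0) = Δ·Π!·Σ² = 14/429  (sign -1)
combine: 4πI² = 585·5/143·14/429 = 1050/1573
take √, sign -1: I = -0.23047581

-0.230476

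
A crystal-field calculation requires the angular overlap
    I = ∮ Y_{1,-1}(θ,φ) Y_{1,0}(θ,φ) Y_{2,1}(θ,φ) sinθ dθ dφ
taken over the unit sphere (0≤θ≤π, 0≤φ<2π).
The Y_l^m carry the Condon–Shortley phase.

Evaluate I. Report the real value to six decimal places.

Rules hold: Σm=0, L=4 even, 0≤2≤2.
N = 3·3·5 = 45
Δ = 0!·2!·2!/5! = 1/30
Racah Σ t=0..0: t=0:+1/1 = 1/1
⇒ 3j(1 1 2; 0 0 0)² = 2/15, sgn +1
Racah Σ t=0..0: t=0:+1/2 = 1/2
⇒ 3j(1 1 2; -1 0 1)² = 1/10, sgn -1
4πI² = N·(3j₀)²·(3jₘ)² = 3/5
I = -1·√(0.6/4π) = -0.21850969

-0.218510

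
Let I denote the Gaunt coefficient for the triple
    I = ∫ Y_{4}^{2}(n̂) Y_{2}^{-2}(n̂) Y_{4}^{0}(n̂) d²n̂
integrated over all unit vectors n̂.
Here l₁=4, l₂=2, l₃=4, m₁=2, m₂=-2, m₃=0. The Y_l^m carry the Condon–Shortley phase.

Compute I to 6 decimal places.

Rules hold: Σm=0, L=10 even, 2≤4≤6.
N = 9·5·9 = 405
Δ = 2!·6!·2!/11! = 1/13860
Racah Σ t=0..2: t=0:+1/192 t=1:−1/36 t=2:+1/192 = -5/288
⇒ 3j(4 2 4; 0 0 0)² = 20/693, sgn -1
Racah Σ t=0..0: t=0:+1/192 = 1/192
⇒ 3j(4 2 4; 2 -2 0)² = 3/77, sgn +1
4πI² = N·(3j₀)²·(3jₘ)² = 2700/5929
I = -1·√(0.455389/4π) = -0.19036462

-0.190365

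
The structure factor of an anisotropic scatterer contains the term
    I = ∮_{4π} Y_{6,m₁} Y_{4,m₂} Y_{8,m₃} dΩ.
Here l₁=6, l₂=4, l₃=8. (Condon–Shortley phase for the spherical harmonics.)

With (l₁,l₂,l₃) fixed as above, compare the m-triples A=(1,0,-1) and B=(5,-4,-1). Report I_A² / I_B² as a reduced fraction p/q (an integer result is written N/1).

6627/385

l's match ⇒ only the (l;m) 3-j factors differ between A and B.
A: triangle coeff Δ(6,4,8) = 1/23279256; Σ_t [0,2]: t=0:+1/1382400 t=1:−1/622080 t=2:+1/2903040 = -47/87091200; (3j)²=2209/277134 [(6 4 8; 1 0 -1)], sign=+1
B: triangle coeff Δ(6,4,8) = 1/23279256; Σ_t [0,0]: t=0:+1/522547200 = 1/522547200; (3j)²=35/75582 [(6 4 8; 5 -4 -1)], sign=-1
I_A²/I_B² = (2209/277134)/(35/75582) = 6627/385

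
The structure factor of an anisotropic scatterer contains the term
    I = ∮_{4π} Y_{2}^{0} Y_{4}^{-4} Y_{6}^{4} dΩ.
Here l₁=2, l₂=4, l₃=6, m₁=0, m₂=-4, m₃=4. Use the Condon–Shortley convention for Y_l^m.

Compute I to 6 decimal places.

0.106690

m-sum 0 ✓  L=12 even ✓  2≤6≤6 ✓
Π(2lᵢ+1) = 5×9×13 = 585
triangle coeff Δ(2,4,6) = 1/6435
Σ_t [0,0]: t=0:+1/2304 = 1/2304
(3j)²=5/143 [(2 4 6; 0 0 0)], sign=+1
Σ_t [0,0]: t=0:+1/161280 = 1/161280
(3j)²=1/143 [(2 4 6; 0 -4 4)], sign=+1
⇒ 4πI² = 225/1573
I = (+1)√(225/1573/(4π)) = 0.10668957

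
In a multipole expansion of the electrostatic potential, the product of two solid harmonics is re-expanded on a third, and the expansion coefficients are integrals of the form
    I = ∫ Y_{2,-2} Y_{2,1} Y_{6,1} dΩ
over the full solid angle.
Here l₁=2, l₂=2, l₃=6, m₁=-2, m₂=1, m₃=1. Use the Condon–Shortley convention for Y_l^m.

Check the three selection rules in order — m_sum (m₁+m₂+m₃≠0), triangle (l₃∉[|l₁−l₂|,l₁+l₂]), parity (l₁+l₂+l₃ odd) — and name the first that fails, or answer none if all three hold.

azimuthal sum: -2 + 1 + 1 = 0  ✓
0 ≤ 6 ≤ 4 (triangle on l)  ✗
L = 2 + 2 + 6 = 10 (even)

triangle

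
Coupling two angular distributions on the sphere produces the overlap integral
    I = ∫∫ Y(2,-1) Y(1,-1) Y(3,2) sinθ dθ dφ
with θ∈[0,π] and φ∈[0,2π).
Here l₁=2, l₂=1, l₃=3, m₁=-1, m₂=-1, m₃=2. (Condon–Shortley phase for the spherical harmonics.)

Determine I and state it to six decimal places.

Checks pass: Σm=0; 6 even; l₃=3∈[1,3].
(2·2+1)(2·1+1)(2·3+1) = 105
Δ: 0! 4! 2! / 7! → 1/105
sum: t=0:+1/4 = 1/4
3j²(2 1 3; 0 0 0) = Δ·Π!·Σ² = 3/35  (sign -1)
sum: t=0:+1/12 = 1/12
3j²(2 1 3; -1 -1 2) = Δ·Π!·Σ² = 2/21  (sign -1)
combine: 4πI² = 105·3/35·2/21 = 6/7
take √, sign +1: I = 0.26116903

0.261169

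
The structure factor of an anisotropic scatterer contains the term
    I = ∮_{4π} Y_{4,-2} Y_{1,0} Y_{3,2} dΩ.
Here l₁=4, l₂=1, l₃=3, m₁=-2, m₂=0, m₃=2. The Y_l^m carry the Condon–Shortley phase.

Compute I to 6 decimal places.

0.213244

Checks pass: Σm=0; 8 even; l₃=3∈[3,5].
(2·4+1)(2·1+1)(2·3+1) = 189
Δ: 2! 6! 0! / 9! → 1/252
sum: t=1:−1/36 = -1/36
3j²(4 1 3; 0 0 0) = Δ·Π!·Σ² = 4/63  (sign +1)
sum: t=1:−1/120 = -1/120
3j²(4 1 3; -2 0 2) = Δ·Π!·Σ² = 1/21  (sign +1)
combine: 4πI² = 189·4/63·1/21 = 4/7
take √, sign +1: I = 0.21324362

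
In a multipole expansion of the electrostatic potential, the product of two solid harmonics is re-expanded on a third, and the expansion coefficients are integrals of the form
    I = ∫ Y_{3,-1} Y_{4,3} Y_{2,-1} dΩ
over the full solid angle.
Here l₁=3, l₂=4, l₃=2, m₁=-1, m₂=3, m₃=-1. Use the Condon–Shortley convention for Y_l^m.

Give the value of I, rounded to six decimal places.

0.000000

-1 + 3 − 1 = 1 ≠ 0: azimuthal integral kills it; I = 0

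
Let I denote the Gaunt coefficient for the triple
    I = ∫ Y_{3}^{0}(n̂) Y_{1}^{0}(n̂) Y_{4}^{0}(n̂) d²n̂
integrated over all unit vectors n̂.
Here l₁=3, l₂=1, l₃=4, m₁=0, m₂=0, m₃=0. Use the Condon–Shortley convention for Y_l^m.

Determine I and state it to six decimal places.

0.246233

Checks pass: Σm=0; 8 even; l₃=4∈[2,4].
(2·3+1)(2·1+1)(2·4+1) = 189
Δ: 0! 6! 2! / 9! → 1/252
sum: t=0:+1/36 = 1/36
3j²(3 1 4; 0 0 0) = Δ·Π!·Σ² = 4/63  (sign +1)
(m-triple is (0,0,0) — same symbol as above.)
combine: 4πI² = 189·4/63·4/63 = 16/21
take √, sign +1: I = 0.24623252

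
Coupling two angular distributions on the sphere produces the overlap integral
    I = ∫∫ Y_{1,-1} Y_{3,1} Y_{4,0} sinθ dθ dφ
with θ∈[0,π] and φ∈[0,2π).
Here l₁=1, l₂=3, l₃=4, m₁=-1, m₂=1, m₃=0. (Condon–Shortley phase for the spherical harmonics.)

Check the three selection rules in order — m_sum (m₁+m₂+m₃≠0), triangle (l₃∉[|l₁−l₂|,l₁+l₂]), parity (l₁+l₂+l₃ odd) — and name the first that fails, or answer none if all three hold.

none

Σmᵢ = 0  ✓
l₃∈[|l₁−l₂|,l₁+l₂]=[2,4], have l₃=4  ✓
Σlᵢ = 8 ⇒ even  ✓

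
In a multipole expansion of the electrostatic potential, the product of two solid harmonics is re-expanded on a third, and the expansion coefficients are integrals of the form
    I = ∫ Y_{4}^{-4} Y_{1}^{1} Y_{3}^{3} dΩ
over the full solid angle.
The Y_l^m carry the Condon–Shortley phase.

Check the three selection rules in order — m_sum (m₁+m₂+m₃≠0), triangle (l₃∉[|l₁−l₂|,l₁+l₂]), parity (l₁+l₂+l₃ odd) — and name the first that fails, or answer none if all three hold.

m₁+m₂+m₃ = -4 + 1 + 3 = 0  ✓
triangle: |4−1|=3 ≤ l₃=3 ≤ 4+1=5  ✓
parity: l₁+l₂+l₃ = 8 is even  ✓

none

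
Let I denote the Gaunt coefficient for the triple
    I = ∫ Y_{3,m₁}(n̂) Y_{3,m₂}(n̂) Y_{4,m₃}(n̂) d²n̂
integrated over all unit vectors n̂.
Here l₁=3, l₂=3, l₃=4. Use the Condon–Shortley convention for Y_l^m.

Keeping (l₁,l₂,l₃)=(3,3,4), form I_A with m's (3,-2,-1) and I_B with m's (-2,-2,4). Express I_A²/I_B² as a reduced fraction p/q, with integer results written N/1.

3/7

Shared (l₁,l₂,l₃)=(3,3,4): N and (l;000)² cancel in I_A²/I_B².
A: Δ = 2!·4!·4!/11! = 1/34650; Racah Σ t=0..0: t=0:+1/288 = 1/288; ⇒ 3j(3 3 4; 3 -2 -1)² = 5/231, sgn -1
B: Δ = 2!·4!·4!/11! = 1/34650; Racah Σ t=1..1: t=1:−1/576 = -1/576; ⇒ 3j(3 3 4; -2 -2 4)² = 5/99, sgn -1
I_A²/I_B² = (5/231)/(5/99) = 3/7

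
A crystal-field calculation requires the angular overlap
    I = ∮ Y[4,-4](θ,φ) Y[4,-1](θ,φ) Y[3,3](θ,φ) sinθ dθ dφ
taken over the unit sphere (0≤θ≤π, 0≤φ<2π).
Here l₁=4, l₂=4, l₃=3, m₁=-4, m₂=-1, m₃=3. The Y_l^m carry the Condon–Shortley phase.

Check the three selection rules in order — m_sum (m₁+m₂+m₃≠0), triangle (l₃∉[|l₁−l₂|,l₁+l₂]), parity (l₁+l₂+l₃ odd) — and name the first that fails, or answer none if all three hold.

Σmᵢ = -2  ✗
l₃∈[|l₁−l₂|,l₁+l₂]=[0,8], have l₃=3
Σlᵢ = 11 ⇒ odd

m_sum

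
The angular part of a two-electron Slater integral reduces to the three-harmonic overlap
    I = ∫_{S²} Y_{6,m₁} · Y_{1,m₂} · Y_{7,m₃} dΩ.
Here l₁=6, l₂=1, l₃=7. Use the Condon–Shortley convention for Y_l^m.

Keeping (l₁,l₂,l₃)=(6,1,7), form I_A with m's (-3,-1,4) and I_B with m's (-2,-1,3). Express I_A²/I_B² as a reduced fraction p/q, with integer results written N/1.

Same 6,1,7: normalisation and zero-m 3j drop out of the ratio.
A: Δ: 0! 12! 2! / 15! → 1/1365; sum: t=0:+1/4354560 = 1/4354560; 3j²(6 1 7; -3 -1 4) = Δ·Π!·Σ² = 11/273  (sign -1)
B: Δ: 0! 12! 2! / 15! → 1/1365; sum: t=0:+1/1935360 = 1/1935360; 3j²(6 1 7; -2 -1 3) = Δ·Π!·Σ² = 3/91  (sign +1)
I_A²/I_B² = (11/273)/(3/91) = 11/9

11/9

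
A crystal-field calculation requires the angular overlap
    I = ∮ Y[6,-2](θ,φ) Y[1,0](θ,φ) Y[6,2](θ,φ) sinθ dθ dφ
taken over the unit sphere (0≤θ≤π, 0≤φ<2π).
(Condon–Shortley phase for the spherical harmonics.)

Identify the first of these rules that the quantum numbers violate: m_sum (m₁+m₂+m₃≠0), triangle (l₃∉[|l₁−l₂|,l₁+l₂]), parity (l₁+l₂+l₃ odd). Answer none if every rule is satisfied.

azimuthal sum: -2 + 0 + 2 = 0  ✓
5 ≤ 6 ≤ 7 (triangle on l)  ✓
L = 6 + 1 + 6 = 13 (odd)  ✗

parity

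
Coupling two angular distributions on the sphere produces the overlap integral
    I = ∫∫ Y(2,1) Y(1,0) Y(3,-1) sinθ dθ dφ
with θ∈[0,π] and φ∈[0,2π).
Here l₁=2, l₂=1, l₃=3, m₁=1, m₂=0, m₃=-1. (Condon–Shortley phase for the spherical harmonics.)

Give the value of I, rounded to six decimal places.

Checks pass: Σm=0; 6 even; l₃=3∈[1,3].
(2·2+1)(2·1+1)(2·3+1) = 105
Δ: 0! 4! 2! / 7! → 1/105
sum: t=0:+1/4 = 1/4
3j²(2 1 3; 0 0 0) = Δ·Π!·Σ² = 3/35  (sign -1)
sum: t=0:+1/6 = 1/6
3j²(2 1 3; 1 0 -1) = Δ·Π!·Σ² = 8/105  (sign +1)
combine: 4πI² = 105·3/35·8/105 = 24/35
take √, sign -1: I = -0.23359668

-0.233597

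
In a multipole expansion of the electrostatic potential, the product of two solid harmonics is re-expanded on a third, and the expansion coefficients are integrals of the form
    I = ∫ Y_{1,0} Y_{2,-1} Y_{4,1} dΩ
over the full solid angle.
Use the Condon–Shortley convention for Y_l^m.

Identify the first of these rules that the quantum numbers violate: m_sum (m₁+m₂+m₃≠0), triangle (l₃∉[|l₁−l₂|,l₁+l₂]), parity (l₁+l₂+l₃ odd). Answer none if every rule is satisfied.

m₁+m₂+m₃ = 0 − 1 + 1 = 0  ✓
triangle: |1−2|=1 ≤ l₃=4 ≤ 1+2=3  ✗
parity: l₁+l₂+l₃ = 7 is odd

triangle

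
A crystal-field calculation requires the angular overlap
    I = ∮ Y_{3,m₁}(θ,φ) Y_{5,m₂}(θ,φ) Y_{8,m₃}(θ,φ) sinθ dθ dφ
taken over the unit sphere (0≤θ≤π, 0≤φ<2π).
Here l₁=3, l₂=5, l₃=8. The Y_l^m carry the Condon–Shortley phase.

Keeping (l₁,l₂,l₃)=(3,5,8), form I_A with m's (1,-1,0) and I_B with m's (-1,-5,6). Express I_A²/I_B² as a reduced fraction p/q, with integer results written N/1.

280/143

l's match ⇒ only the (l;m) 3-j factors differ between A and B.
A: triangle coeff Δ(3,5,8) = 1/136136; Σ_t [0,0]: t=0:+1/829440 = 1/829440; (3j)²=35/2431 [(3 5 8; 1 -1 0)], sign=+1
B: triangle coeff Δ(3,5,8) = 1/136136; Σ_t [0,0]: t=0:+1/174182400 = 1/174182400; (3j)²=1/136 [(3 5 8; -1 -5 6)], sign=+1
I_A²/I_B² = (35/2431)/(1/136) = 280/143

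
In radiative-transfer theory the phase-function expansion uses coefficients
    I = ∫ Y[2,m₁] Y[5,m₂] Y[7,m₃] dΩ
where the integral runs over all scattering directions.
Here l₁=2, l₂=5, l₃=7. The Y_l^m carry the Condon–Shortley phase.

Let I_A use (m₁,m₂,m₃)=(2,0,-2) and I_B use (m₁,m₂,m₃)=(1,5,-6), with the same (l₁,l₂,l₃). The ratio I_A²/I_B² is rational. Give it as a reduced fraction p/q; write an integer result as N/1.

Shared (l₁,l₂,l₃)=(2,5,7): N and (l;000)² cancel in I_A²/I_B².
A: Δ = 0!·4!·10!/15! = 1/15015; Racah Σ t=0..0: t=0:+1/345600 = 1/345600; ⇒ 3j(2 5 7; 2 0 -2)² = 6/715, sgn -1
B: Δ = 0!·4!·10!/15! = 1/15015; Racah Σ t=0..0: t=0:+1/21772800 = 1/21772800; ⇒ 3j(2 5 7; 1 5 -6)² = 2/105, sgn -1
I_A²/I_B² = (6/715)/(2/105) = 63/143

63/143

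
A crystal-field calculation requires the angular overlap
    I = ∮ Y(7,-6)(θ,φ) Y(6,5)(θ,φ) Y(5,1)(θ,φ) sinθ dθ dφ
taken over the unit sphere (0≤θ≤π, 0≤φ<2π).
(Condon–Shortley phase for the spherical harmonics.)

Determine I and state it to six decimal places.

m-sum 0 ✓  L=18 even ✓  1≤5≤13 ✓
Π(2lᵢ+1) = 15×13×11 = 2145
triangle coeff Δ(7,6,5) = 1/174594420
Σ_t [2,6]: t=2:+1/4147200 t=3:−1/207360 t=4:+1/82944 t=5:−1/207360 t=6:+1/4147200 = 1/345600
(3j)²=420/46189 [(7 6 5; 0 0 0)], sign=-1
Σ_t [7,8]: t=7:−1/87091200 t=8:+1/29030400 = 1/43545600
(3j)²=88/6783 [(7 6 5; -6 5 1)], sign=+1
⇒ 4πI² = 26400/104329
I = (-1)√(26400/104329/(4π)) = -0.14190396

-0.141904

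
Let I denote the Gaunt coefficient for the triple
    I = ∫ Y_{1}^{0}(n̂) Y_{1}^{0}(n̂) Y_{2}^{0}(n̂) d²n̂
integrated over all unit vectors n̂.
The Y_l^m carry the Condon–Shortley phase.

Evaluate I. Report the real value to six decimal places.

Rules hold: Σm=0, L=4 even, 0≤2≤2.
N = 3·3·5 = 45
Δ = 0!·2!·2!/5! = 1/30
Racah Σ t=0..0: t=0:+1/1 = 1/1
⇒ 3j(1 1 2; 0 0 0)² = 2/15, sgn +1
(m-triple is (0,0,0) — same symbol as above.)
4πI² = N·(3j₀)²·(3jₘ)² = 4/5
I = +1·√(0.8/4π) = 0.25231325

0.252313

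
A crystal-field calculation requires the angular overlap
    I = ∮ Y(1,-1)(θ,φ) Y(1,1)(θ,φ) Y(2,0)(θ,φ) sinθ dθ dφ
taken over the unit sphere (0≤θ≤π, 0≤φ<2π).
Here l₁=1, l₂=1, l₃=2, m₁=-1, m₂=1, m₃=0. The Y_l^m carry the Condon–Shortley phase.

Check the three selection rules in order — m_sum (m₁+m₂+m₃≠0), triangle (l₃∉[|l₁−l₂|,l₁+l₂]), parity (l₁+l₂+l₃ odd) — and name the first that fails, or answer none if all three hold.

m₁+m₂+m₃ = -1 + 1 + 0 = 0  ✓
triangle: |1−1|=0 ≤ l₃=2 ≤ 1+1=2  ✓
parity: l₁+l₂+l₃ = 4 is even  ✓

none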